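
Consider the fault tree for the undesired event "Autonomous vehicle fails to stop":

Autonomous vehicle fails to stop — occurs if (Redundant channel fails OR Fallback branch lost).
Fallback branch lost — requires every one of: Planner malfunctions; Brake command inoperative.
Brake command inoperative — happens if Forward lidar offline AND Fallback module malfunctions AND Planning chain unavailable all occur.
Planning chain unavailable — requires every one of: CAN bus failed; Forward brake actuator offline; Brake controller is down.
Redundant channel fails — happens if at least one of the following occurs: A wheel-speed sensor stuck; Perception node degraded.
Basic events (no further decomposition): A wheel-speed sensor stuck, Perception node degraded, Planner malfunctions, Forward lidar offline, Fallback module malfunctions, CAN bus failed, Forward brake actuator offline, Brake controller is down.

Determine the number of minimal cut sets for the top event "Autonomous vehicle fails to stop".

Redundant channel fails [OR]: union of children's cut sets → 2 cut set(s).
Planning chain unavailable [AND]: one cut set from each child combined → 1 × 1 × 1 = 1 cut set(s).
Brake command inoperative [AND]: one cut set from each child combined → 1 × 1 × 1 = 1 cut set(s).
Fallback branch lost [AND]: one cut set from each child combined → 1 × 1 = 1 cut set(s).
Autonomous vehicle fails to stop [OR]: union of children's cut sets → 3 cut set(s).
Minimal cut sets: {A wheel-speed sensor stuck}; {Perception node degraded}; {Brake controller is down, CAN bus failed, Fallback module malfunctions, Forward brake actuator offline, Forward lidar offline, Planner malfunctions}.

3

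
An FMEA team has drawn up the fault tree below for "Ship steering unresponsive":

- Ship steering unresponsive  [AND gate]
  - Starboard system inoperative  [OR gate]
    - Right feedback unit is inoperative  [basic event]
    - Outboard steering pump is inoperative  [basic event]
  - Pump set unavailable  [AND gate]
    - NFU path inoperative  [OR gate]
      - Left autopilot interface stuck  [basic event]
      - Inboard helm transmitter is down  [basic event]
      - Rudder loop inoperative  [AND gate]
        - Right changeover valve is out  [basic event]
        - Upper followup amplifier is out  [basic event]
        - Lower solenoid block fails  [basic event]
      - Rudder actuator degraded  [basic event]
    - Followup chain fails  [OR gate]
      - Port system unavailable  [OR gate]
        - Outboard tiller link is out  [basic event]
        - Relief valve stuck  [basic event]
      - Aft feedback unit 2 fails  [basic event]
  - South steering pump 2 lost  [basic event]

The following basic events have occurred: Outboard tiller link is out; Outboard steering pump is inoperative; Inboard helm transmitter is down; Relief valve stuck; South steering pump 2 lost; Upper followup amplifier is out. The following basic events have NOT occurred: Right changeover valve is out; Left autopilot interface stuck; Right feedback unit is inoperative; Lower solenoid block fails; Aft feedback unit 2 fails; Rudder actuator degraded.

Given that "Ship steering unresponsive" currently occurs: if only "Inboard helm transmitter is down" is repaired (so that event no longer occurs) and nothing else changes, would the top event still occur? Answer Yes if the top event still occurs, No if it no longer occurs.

No

Counterfactual: set "Inboard helm transmitter is down" to not occurred.
Starboard system inoperative [OR]: Right feedback unit is inoperative=not, Outboard steering pump is inoperative=occurs → at least one input occurs → occurs.
Rudder loop inoperative [AND]: Right changeover valve is out=not, Upper followup amplifier is out=occurs, Lower solenoid block fails=not → not all inputs occur → does not occur.
NFU path inoperative [OR]: Left autopilot interface stuck=not, Inboard helm transmitter is down=not, Rudder loop inoperative=not, Rudder actuator degraded=not → no input occurs → does not occur.
Port system unavailable [OR]: Outboard tiller link is out=occurs, Relief valve stuck=occurs → at least one input occurs → occurs.
Followup chain fails [OR]: Port system unavailable=occurs, Aft feedback unit 2 fails=not → at least one input occurs → occurs.
Pump set unavailable [AND]: NFU path inoperative=not, Followup chain fails=occurs → not all inputs occur → does not occur.
Ship steering unresponsive [AND]: Starboard system inoperative=occurs, Pump set unavailable=not, South steering pump 2 lost=occurs → not all inputs occur → does not occur.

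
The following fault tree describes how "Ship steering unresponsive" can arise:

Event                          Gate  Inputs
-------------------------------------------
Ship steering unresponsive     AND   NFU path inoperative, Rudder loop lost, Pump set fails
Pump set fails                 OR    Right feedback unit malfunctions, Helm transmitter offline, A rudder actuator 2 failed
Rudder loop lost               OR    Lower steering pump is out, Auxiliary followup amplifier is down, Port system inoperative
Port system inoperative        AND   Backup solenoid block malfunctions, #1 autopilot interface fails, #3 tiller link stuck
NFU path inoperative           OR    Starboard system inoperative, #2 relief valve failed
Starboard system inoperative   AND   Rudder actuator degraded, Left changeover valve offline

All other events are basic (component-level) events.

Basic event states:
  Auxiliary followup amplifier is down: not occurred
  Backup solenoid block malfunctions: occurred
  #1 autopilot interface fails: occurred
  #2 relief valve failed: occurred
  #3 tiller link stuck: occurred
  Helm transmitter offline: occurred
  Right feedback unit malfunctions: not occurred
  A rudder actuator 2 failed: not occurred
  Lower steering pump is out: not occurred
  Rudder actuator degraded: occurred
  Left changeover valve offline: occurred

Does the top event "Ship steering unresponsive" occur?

Starboard system inoperative [AND]: Rudder actuator degraded=occurs, Left changeover valve offline=occurs → all inputs occur → occurs.
NFU path inoperative [OR]: Starboard system inoperative=occurs, #2 relief valve failed=occurs → at least one input occurs → occurs.
Port system inoperative [AND]: Backup solenoid block malfunctions=occurs, #1 autopilot interface fails=occurs, #3 tiller link stuck=occurs → all inputs occur → occurs.
Rudder loop lost [OR]: Lower steering pump is out=not, Auxiliary followup amplifier is down=not, Port system inoperative=occurs → at least one input occurs → occurs.
Pump set fails [OR]: Right feedback unit malfunctions=not, Helm transmitter offline=occurs, A rudder actuator 2 failed=not → at least one input occurs → occurs.
Ship steering unresponsive [AND]: NFU path inoperative=occurs, Rudder loop lost=occurs, Pump set fails=occurs → all inputs occur → occurs.

Yes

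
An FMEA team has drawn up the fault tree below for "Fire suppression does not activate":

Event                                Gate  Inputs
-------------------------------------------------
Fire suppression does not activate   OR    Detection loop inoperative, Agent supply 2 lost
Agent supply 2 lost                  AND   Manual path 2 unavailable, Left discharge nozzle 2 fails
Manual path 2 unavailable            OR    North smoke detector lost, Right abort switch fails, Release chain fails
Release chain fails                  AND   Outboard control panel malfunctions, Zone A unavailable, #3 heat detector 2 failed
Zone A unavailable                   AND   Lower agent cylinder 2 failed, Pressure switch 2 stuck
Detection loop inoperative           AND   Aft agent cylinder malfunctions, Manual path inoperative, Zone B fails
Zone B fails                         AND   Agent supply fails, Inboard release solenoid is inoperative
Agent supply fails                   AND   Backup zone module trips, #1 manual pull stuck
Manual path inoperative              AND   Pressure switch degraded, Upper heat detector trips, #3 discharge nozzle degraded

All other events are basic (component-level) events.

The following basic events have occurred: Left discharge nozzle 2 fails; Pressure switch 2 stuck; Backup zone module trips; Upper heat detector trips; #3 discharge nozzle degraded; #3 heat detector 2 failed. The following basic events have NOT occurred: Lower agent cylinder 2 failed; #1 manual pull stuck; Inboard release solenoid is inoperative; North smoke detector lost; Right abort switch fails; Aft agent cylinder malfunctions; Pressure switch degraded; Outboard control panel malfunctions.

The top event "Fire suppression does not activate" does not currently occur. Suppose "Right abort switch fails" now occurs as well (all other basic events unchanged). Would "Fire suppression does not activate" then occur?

Yes

Counterfactual: set "Right abort switch fails" to occurred.
Manual path inoperative [AND]: Pressure switch degraded=not, Upper heat detector trips=occurs, #3 discharge nozzle degraded=occurs → not all inputs occur → does not occur.
Agent supply fails [AND]: Backup zone module trips=occurs, #1 manual pull stuck=not → not all inputs occur → does not occur.
Zone B fails [AND]: Agent supply fails=not, Inboard release solenoid is inoperative=not → not all inputs occur → does not occur.
Detection loop inoperative [AND]: Aft agent cylinder malfunctions=not, Manual path inoperative=not, Zone B fails=not → not all inputs occur → does not occur.
Zone A unavailable [AND]: Lower agent cylinder 2 failed=not, Pressure switch 2 stuck=occurs → not all inputs occur → does not occur.
Release chain fails [AND]: Outboard control panel malfunctions=not, Zone A unavailable=not, #3 heat detector 2 failed=occurs → not all inputs occur → does not occur.
Manual path 2 unavailable [OR]: North smoke detector lost=not, Right abort switch fails=occurs, Release chain fails=not → at least one input occurs → occurs.
Agent supply 2 lost [AND]: Manual path 2 unavailable=occurs, Left discharge nozzle 2 fails=occurs → all inputs occur → occurs.
Fire suppression does not activate [OR]: Detection loop inoperative=not, Agent supply 2 lost=occurs → at least one input occurs → occurs.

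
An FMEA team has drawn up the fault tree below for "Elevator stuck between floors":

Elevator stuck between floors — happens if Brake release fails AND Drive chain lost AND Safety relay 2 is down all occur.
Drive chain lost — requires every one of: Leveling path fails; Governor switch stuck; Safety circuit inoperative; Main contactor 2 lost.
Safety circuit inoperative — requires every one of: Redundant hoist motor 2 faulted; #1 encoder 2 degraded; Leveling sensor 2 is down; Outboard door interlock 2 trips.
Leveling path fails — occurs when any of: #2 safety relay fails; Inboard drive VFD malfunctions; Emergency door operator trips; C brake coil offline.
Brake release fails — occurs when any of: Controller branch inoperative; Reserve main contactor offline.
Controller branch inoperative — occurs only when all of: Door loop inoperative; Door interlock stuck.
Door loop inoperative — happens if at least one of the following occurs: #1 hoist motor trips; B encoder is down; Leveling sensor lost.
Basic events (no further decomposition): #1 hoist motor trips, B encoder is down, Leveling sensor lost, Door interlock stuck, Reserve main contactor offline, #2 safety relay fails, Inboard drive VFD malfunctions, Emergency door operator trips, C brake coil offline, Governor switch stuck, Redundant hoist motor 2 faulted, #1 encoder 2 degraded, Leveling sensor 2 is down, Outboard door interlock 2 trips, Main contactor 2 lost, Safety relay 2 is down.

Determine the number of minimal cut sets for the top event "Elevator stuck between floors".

16

Door loop inoperative [OR]: union of children's cut sets → 3 cut set(s).
Controller branch inoperative [AND]: one cut set from each child combined → 3 × 1 = 3 cut set(s).
Brake release fails [OR]: union of children's cut sets → 4 cut set(s).
Leveling path fails [OR]: union of children's cut sets → 4 cut set(s).
Safety circuit inoperative [AND]: one cut set from each child combined → 1 × 1 × 1 × 1 = 1 cut set(s).
Drive chain lost [AND]: one cut set from each child combined → 4 × 1 × 1 × 1 = 4 cut set(s).
Elevator stuck between floors [AND]: one cut set from each child combined → 4 × 4 × 1 = 16 cut set(s).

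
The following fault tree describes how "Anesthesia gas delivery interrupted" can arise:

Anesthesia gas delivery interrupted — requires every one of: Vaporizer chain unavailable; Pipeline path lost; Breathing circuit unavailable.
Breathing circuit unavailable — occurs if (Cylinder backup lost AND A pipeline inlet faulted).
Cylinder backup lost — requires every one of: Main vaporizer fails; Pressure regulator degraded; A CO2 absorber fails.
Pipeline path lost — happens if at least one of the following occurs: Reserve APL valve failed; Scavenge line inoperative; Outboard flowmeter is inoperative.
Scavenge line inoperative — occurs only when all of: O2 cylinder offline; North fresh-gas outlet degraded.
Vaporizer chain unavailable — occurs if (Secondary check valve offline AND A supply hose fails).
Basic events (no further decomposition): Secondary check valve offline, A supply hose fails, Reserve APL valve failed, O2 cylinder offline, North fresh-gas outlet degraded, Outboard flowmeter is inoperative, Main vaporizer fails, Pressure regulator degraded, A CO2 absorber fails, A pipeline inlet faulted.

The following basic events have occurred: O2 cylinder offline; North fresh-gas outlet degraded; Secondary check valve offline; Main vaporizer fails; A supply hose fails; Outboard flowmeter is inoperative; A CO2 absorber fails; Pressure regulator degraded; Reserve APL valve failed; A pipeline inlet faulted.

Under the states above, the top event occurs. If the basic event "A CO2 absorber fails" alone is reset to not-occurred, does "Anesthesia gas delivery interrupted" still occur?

No

Counterfactual: set "A CO2 absorber fails" to not occurred.
Vaporizer chain unavailable [AND]: Secondary check valve offline=occurs, A supply hose fails=occurs → all inputs occur → occurs.
Scavenge line inoperative [AND]: O2 cylinder offline=occurs, North fresh-gas outlet degraded=occurs → all inputs occur → occurs.
Pipeline path lost [OR]: Reserve APL valve failed=occurs, Scavenge line inoperative=occurs, Outboard flowmeter is inoperative=occurs → at least one input occurs → occurs.
Cylinder backup lost [AND]: Main vaporizer fails=occurs, Pressure regulator degraded=occurs, A CO2 absorber fails=not → not all inputs occur → does not occur.
Breathing circuit unavailable [AND]: Cylinder backup lost=not, A pipeline inlet faulted=occurs → not all inputs occur → does not occur.
Anesthesia gas delivery interrupted [AND]: Vaporizer chain unavailable=occurs, Pipeline path lost=occurs, Breathing circuit unavailable=not → not all inputs occur → does not occur.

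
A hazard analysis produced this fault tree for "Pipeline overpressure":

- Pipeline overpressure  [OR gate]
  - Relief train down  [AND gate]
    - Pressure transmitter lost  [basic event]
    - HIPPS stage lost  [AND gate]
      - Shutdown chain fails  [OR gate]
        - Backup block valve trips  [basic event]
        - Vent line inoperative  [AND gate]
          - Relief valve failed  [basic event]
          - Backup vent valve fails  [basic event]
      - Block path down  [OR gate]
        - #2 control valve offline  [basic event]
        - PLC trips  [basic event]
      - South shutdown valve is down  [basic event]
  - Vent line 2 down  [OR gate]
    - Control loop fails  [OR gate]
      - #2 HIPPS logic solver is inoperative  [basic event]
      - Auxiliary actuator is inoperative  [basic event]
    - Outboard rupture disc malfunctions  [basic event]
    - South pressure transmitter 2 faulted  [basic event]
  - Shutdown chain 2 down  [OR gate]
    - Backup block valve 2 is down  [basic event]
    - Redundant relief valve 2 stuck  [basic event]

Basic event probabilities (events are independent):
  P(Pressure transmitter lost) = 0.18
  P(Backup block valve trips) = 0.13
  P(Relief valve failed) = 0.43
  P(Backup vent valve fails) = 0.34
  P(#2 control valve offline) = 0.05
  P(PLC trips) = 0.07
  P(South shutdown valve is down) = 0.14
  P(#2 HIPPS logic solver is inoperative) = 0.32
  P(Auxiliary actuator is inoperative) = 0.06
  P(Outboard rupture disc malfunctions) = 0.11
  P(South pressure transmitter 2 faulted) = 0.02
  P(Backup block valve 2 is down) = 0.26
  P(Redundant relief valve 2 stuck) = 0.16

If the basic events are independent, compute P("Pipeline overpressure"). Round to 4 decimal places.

0.6537

P(Vent line inoperative) [AND] = 0.43 × 0.34 = 0.146200
P(Shutdown chain fails) [OR] = 1 − (1−0.13) × (1−0.146200) = 0.257194
P(Block path down) [OR] = 1 − (1−0.05) × (1−0.07) = 0.116500
P(HIPPS stage lost) [AND] = 0.257194 × 0.116500 × 0.14 = 0.004195
P(Relief train down) [AND] = 0.18 × 0.004195 = 0.000755
P(Control loop fails) [OR] = 1 − (1−0.32) × (1−0.06) = 0.360800
P(Vent line 2 down) [OR] = 1 − (1−0.360800) × (1−0.11) × (1−0.02) = 0.442490
P(Shutdown chain 2 down) [OR] = 1 − (1−0.26) × (1−0.16) = 0.378400
P(Pipeline overpressure) [OR] = 1 − (1−0.000755) × (1−0.442490) × (1−0.378400) = 0.653713
Rounded to 4 decimal places: P(Pipeline overpressure) ≈ 0.6537.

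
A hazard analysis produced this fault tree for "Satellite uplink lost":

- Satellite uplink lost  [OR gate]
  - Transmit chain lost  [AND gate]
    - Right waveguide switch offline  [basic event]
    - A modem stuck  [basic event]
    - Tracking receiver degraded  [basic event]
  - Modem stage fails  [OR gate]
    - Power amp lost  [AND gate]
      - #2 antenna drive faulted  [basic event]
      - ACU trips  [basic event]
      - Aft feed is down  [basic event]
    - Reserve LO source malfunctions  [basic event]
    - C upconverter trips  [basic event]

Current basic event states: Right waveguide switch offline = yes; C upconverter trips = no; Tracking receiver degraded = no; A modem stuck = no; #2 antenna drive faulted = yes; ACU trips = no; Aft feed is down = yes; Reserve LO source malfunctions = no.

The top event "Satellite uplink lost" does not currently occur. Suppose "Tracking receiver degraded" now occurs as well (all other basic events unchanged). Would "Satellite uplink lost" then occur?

Counterfactual: set "Tracking receiver degraded" to occurred.
Transmit chain lost [AND]: Right waveguide switch offline=occurs, A modem stuck=not, Tracking receiver degraded=occurs → not all inputs occur → does not occur.
Power amp lost [AND]: #2 antenna drive faulted=occurs, ACU trips=not, Aft feed is down=occurs → not all inputs occur → does not occur.
Modem stage fails [OR]: Power amp lost=not, Reserve LO source malfunctions=not, C upconverter trips=not → no input occurs → does not occur.
Satellite uplink lost [OR]: Transmit chain lost=not, Modem stage fails=not → no input occurs → does not occur.

No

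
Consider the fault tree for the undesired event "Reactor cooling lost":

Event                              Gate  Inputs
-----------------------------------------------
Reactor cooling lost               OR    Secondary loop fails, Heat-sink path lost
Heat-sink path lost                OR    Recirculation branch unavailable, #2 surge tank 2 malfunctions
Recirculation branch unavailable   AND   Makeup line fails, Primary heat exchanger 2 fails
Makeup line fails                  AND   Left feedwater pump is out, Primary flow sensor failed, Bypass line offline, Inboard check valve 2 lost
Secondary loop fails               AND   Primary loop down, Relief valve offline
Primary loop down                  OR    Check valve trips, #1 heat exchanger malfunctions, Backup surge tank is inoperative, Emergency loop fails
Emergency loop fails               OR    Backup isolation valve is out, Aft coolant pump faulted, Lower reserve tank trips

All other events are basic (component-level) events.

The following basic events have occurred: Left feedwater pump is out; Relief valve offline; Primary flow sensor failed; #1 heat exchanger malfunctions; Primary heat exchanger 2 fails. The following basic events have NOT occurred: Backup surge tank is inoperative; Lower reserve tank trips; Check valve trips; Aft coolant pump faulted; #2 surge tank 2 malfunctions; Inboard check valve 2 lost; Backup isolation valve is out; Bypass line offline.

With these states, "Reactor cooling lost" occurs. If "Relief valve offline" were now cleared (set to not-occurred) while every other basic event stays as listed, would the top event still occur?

No

Counterfactual: set "Relief valve offline" to not occurred.
Emergency loop fails [OR]: Backup isolation valve is out=not, Aft coolant pump faulted=not, Lower reserve tank trips=not → no input occurs → does not occur.
Primary loop down [OR]: Check valve trips=not, #1 heat exchanger malfunctions=occurs, Backup surge tank is inoperative=not, Emergency loop fails=not → at least one input occurs → occurs.
Secondary loop fails [AND]: Primary loop down=occurs, Relief valve offline=not → not all inputs occur → does not occur.
Makeup line fails [AND]: Left feedwater pump is out=occurs, Primary flow sensor failed=occurs, Bypass line offline=not, Inboard check valve 2 lost=not → not all inputs occur → does not occur.
Recirculation branch unavailable [AND]: Makeup line fails=not, Primary heat exchanger 2 fails=occurs → not all inputs occur → does not occur.
Heat-sink path lost [OR]: Recirculation branch unavailable=not, #2 surge tank 2 malfunctions=not → no input occurs → does not occur.
Reactor cooling lost [OR]: Secondary loop fails=not, Heat-sink path lost=not → no input occurs → does not occur.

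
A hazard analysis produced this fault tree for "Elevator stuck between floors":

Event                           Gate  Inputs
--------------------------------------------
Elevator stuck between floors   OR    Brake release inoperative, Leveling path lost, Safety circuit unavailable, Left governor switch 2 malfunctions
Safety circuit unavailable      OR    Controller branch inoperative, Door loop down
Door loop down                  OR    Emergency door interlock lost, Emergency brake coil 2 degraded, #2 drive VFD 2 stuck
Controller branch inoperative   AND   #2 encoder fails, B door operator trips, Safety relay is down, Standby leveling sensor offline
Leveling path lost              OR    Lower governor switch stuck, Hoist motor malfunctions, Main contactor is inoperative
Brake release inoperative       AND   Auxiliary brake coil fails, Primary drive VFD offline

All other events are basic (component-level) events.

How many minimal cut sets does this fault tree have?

Brake release inoperative [AND]: one cut set from each child combined → 1 × 1 = 1 cut set(s).
Leveling path lost [OR]: union of children's cut sets → 3 cut set(s).
Controller branch inoperative [AND]: one cut set from each child combined → 1 × 1 × 1 × 1 = 1 cut set(s).
Door loop down [OR]: union of children's cut sets → 3 cut set(s).
Safety circuit unavailable [OR]: union of children's cut sets → 4 cut set(s).
Elevator stuck between floors [OR]: union of children's cut sets → 9 cut set(s).
Minimal cut sets: {Auxiliary brake coil fails, Primary drive VFD offline}; {Lower governor switch stuck}; {Hoist motor malfunctions}; {Main contactor is inoperative}; {#2 encoder fails, B door operator trips, Safety relay is down, Standby leveling sensor offline}; {Emergency door interlock lost}; {Emergency brake coil 2 degraded}; {#2 drive VFD 2 stuck}; {Left governor switch 2 malfunctions}.

9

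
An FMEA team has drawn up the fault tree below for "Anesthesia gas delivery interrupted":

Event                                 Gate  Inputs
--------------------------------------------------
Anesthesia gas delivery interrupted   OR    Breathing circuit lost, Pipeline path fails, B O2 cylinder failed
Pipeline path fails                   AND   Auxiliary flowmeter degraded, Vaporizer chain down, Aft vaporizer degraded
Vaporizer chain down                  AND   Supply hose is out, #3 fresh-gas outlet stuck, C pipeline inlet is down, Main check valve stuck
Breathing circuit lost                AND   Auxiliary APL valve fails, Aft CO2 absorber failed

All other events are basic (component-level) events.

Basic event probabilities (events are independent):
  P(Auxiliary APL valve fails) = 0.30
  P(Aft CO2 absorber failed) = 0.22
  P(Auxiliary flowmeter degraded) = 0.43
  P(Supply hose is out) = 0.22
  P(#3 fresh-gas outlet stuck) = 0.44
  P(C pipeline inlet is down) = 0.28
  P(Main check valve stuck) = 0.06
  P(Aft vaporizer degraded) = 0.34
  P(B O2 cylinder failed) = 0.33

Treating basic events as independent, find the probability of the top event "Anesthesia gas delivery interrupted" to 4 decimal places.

P(Breathing circuit lost) [AND] = 0.30 × 0.22 = 0.066000
P(Vaporizer chain down) [AND] = 0.22 × 0.44 × 0.28 × 0.06 = 0.001626
P(Pipeline path fails) [AND] = 0.43 × 0.001626 × 0.34 = 0.000238
P(Anesthesia gas delivery interrupted) [OR] = 1 − (1−0.066000) × (1−0.000238) × (1−0.33) = 0.374369
Rounded to 4 decimal places: P(Anesthesia gas delivery interrupted) ≈ 0.3744.

0.3744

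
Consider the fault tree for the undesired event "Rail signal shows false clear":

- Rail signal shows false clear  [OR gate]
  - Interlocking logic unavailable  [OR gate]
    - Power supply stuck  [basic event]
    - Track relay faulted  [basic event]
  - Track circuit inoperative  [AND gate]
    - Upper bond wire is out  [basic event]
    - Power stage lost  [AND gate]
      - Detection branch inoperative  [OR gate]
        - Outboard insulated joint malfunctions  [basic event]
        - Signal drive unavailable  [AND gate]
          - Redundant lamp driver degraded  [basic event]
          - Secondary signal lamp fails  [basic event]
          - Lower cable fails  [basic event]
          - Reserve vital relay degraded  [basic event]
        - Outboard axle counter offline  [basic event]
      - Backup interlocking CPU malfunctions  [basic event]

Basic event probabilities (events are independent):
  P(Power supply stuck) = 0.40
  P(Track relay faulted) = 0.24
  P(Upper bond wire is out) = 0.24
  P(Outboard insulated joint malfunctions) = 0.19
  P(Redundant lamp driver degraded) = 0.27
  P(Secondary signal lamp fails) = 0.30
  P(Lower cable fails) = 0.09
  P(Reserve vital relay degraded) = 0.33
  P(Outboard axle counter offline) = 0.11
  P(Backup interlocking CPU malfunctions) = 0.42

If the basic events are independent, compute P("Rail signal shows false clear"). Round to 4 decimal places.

P(Interlocking logic unavailable) [OR] = 1 − (1−0.40) × (1−0.24) = 0.544000
P(Signal drive unavailable) [AND] = 0.27 × 0.30 × 0.09 × 0.33 = 0.002406
P(Detection branch inoperative) [OR] = 1 − (1−0.19) × (1−0.002406) × (1−0.11) = 0.280834
P(Power stage lost) [AND] = 0.280834 × 0.42 = 0.117950
P(Track circuit inoperative) [AND] = 0.24 × 0.117950 = 0.028308
P(Rail signal shows false clear) [OR] = 1 − (1−0.544000) × (1−0.028308) = 0.556908
Rounded to 4 decimal places: P(Rail signal shows false clear) ≈ 0.5569.

0.5569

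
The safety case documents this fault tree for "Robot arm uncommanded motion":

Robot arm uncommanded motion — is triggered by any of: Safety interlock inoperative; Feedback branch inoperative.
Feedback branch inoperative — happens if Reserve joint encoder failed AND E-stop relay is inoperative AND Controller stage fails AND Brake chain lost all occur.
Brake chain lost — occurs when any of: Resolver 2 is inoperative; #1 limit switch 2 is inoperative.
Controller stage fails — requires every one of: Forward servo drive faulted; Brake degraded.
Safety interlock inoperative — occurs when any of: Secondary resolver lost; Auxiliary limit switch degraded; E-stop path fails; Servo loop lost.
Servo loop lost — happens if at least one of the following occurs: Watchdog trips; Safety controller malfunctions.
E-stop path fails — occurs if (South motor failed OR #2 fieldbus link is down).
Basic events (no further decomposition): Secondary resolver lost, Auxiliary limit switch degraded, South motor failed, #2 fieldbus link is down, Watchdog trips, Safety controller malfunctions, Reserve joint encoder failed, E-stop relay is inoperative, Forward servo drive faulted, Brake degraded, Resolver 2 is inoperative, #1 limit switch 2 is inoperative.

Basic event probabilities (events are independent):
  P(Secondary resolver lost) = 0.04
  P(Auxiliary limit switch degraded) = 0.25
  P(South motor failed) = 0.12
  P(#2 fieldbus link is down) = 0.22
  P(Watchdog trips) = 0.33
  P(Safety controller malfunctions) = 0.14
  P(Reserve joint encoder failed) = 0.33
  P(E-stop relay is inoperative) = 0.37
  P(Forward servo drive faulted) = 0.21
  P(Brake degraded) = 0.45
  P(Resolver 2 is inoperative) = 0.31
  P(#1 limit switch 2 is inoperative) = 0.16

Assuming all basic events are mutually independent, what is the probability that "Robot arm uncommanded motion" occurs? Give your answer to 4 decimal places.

0.7166

P(E-stop path fails) [OR] = 1 − (1−0.12) × (1−0.22) = 0.313600
P(Servo loop lost) [OR] = 1 − (1−0.33) × (1−0.14) = 0.423800
P(Safety interlock inoperative) [OR] = 1 − (1−0.04) × (1−0.25) × (1−0.313600) × (1−0.423800) = 0.715237
P(Controller stage fails) [AND] = 0.21 × 0.45 = 0.094500
P(Brake chain lost) [OR] = 1 − (1−0.31) × (1−0.16) = 0.420400
P(Feedback branch inoperative) [AND] = 0.33 × 0.37 × 0.094500 × 0.420400 = 0.004851
P(Robot arm uncommanded motion) [OR] = 1 − (1−0.715237) × (1−0.004851) = 0.716618
Rounded to 4 decimal places: P(Robot arm uncommanded motion) ≈ 0.7166.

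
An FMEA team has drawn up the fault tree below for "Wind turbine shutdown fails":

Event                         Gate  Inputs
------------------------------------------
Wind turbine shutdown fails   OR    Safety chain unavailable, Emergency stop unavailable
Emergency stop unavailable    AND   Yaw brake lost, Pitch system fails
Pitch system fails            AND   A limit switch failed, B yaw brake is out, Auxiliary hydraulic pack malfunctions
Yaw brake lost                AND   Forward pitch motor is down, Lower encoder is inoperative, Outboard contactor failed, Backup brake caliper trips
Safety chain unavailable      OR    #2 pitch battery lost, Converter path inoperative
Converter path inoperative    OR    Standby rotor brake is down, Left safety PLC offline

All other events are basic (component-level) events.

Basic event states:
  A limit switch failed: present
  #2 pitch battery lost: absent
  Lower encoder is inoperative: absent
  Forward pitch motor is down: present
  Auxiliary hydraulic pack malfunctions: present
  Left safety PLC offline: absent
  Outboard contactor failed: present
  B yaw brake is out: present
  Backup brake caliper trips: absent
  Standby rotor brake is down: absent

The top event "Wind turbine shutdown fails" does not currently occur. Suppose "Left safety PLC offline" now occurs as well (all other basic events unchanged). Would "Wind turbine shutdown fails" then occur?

Yes

Counterfactual: set "Left safety PLC offline" to occurred.
Converter path inoperative [OR]: Standby rotor brake is down=not, Left safety PLC offline=occurs → at least one input occurs → occurs.
Safety chain unavailable [OR]: #2 pitch battery lost=not, Converter path inoperative=occurs → at least one input occurs → occurs.
Yaw brake lost [AND]: Forward pitch motor is down=occurs, Lower encoder is inoperative=not, Outboard contactor failed=occurs, Backup brake caliper trips=not → not all inputs occur → does not occur.
Pitch system fails [AND]: A limit switch failed=occurs, B yaw brake is out=occurs, Auxiliary hydraulic pack malfunctions=occurs → all inputs occur → occurs.
Emergency stop unavailable [AND]: Yaw brake lost=not, Pitch system fails=occurs → not all inputs occur → does not occur.
Wind turbine shutdown fails [OR]: Safety chain unavailable=occurs, Emergency stop unavailable=not → at least one input occurs → occurs.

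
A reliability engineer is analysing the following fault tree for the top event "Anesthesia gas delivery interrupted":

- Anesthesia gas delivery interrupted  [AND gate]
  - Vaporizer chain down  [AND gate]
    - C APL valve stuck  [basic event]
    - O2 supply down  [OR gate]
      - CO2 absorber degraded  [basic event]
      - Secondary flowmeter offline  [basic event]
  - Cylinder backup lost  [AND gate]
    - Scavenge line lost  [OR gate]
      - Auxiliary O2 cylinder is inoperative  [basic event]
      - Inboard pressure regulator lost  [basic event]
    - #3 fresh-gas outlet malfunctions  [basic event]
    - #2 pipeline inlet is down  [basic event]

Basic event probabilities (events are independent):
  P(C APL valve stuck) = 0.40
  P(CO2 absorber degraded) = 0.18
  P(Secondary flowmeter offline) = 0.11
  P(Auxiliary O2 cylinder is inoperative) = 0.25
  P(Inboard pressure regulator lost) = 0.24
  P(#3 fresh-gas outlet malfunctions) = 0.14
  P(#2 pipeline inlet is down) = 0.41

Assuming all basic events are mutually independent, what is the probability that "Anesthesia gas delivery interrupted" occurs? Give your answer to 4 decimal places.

0.0027

P(O2 supply down) [OR] = 1 − (1−0.18) × (1−0.11) = 0.270200
P(Vaporizer chain down) [AND] = 0.40 × 0.270200 = 0.108080
P(Scavenge line lost) [OR] = 1 − (1−0.25) × (1−0.24) = 0.430000
P(Cylinder backup lost) [AND] = 0.430000 × 0.14 × 0.41 = 0.024682
P(Anesthesia gas delivery interrupted) [AND] = 0.108080 × 0.024682 = 0.002668
Rounded to 4 decimal places: P(Anesthesia gas delivery interrupted) ≈ 0.0027.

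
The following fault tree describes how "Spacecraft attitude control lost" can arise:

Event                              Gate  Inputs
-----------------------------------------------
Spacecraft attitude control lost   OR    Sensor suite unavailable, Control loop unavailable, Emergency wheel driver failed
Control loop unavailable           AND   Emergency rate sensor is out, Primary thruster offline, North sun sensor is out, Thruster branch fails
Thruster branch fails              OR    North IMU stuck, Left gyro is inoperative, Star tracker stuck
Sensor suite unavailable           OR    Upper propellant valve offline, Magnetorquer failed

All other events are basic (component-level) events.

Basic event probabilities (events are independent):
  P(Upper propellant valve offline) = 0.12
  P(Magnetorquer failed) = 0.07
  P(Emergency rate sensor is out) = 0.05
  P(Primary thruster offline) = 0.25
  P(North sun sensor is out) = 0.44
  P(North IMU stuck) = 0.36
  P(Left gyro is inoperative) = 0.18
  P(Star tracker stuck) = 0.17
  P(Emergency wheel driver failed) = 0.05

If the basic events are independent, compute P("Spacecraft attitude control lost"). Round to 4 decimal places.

0.2249

P(Sensor suite unavailable) [OR] = 1 − (1−0.12) × (1−0.07) = 0.181600
P(Thruster branch fails) [OR] = 1 − (1−0.36) × (1−0.18) × (1−0.17) = 0.564416
P(Control loop unavailable) [AND] = 0.05 × 0.25 × 0.44 × 0.564416 = 0.003104
P(Spacecraft attitude control lost) [OR] = 1 − (1−0.181600) × (1−0.003104) × (1−0.05) = 0.224933
Rounded to 4 decimal places: P(Spacecraft attitude control lost) ≈ 0.2249.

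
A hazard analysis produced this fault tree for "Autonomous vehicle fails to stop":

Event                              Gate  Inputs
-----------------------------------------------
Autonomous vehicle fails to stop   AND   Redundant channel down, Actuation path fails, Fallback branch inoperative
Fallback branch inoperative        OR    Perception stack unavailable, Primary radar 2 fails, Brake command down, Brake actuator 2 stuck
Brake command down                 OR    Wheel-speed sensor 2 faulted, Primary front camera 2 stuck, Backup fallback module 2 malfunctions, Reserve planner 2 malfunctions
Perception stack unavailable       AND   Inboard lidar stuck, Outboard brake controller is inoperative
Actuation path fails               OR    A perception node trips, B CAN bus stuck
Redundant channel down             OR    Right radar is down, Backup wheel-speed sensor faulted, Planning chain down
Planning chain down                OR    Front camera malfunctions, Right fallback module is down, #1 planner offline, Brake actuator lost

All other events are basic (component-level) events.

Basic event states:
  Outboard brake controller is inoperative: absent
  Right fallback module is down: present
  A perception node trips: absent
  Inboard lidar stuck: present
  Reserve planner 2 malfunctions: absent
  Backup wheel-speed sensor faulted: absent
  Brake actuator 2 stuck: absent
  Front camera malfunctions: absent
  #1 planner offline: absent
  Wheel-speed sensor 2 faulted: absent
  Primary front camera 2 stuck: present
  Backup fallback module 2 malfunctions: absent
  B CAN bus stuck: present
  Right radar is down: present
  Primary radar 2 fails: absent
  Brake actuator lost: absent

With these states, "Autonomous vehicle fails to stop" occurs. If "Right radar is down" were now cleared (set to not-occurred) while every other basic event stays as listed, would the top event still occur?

Counterfactual: set "Right radar is down" to not occurred.
Planning chain down [OR]: Front camera malfunctions=not, Right fallback module is down=occurs, #1 planner offline=not, Brake actuator lost=not → at least one input occurs → occurs.
Redundant channel down [OR]: Right radar is down=not, Backup wheel-speed sensor faulted=not, Planning chain down=occurs → at least one input occurs → occurs.
Actuation path fails [OR]: A perception node trips=not, B CAN bus stuck=occurs → at least one input occurs → occurs.
Perception stack unavailable [AND]: Inboard lidar stuck=occurs, Outboard brake controller is inoperative=not → not all inputs occur → does not occur.
Brake command down [OR]: Wheel-speed sensor 2 faulted=not, Primary front camera 2 stuck=occurs, Backup fallback module 2 malfunctions=not, Reserve planner 2 malfunctions=not → at least one input occurs → occurs.
Fallback branch inoperative [OR]: Perception stack unavailable=not, Primary radar 2 fails=not, Brake command down=occurs, Brake actuator 2 stuck=not → at least one input occurs → occurs.
Autonomous vehicle fails to stop [AND]: Redundant channel down=occurs, Actuation path fails=occurs, Fallback branch inoperative=occurs → all inputs occur → occurs.

Yes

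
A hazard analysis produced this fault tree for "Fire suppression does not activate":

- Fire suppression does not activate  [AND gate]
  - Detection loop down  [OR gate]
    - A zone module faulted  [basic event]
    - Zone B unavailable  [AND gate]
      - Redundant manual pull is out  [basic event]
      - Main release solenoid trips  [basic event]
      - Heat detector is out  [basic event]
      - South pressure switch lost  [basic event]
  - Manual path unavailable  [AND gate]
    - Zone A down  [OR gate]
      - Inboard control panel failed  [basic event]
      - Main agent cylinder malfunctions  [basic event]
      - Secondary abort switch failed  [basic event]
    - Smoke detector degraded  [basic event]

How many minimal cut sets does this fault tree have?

6

Zone B unavailable [AND]: one cut set from each child combined → 1 × 1 × 1 × 1 = 1 cut set(s).
Detection loop down [OR]: union of children's cut sets → 2 cut set(s).
Zone A down [OR]: union of children's cut sets → 3 cut set(s).
Manual path unavailable [AND]: one cut set from each child combined → 3 × 1 = 3 cut set(s).
Fire suppression does not activate [AND]: one cut set from each child combined → 2 × 3 = 6 cut set(s).
Minimal cut sets: {A zone module faulted, Inboard control panel failed, Smoke detector degraded}; {A zone module faulted, Main agent cylinder malfunctions, Smoke detector degraded}; {A zone module faulted, Secondary abort switch failed, Smoke detector degraded}; {Heat detector is out, Inboard control panel failed, Main release solenoid trips, Redundant manual pull is out, Smoke detector degraded, South pressure switch lost}; {Heat detector is out, Main agent cylinder malfunctions, Main release solenoid trips, Redundant manual pull is out, Smoke detector degraded, South pressure switch lost}; {Heat detector is out, Main release solenoid trips, Redundant manual pull is out, Secondary abort switch failed, Smoke detector degraded, South pressure switch lost}.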